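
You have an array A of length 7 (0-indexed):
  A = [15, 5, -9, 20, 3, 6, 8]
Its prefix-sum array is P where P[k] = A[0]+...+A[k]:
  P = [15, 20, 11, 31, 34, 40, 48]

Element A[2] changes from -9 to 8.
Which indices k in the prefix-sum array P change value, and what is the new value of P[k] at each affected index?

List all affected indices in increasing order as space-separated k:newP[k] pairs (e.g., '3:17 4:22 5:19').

Answer: 2:28 3:48 4:51 5:57 6:65

Derivation:
P[k] = A[0] + ... + A[k]
P[k] includes A[2] iff k >= 2
Affected indices: 2, 3, ..., 6; delta = 17
  P[2]: 11 + 17 = 28
  P[3]: 31 + 17 = 48
  P[4]: 34 + 17 = 51
  P[5]: 40 + 17 = 57
  P[6]: 48 + 17 = 65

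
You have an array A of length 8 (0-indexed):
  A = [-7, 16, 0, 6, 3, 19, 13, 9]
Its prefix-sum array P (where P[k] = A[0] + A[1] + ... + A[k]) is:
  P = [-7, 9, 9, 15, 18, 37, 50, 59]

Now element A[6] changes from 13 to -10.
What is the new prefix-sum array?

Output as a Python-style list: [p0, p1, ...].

Change: A[6] 13 -> -10, delta = -23
P[k] for k < 6: unchanged (A[6] not included)
P[k] for k >= 6: shift by delta = -23
  P[0] = -7 + 0 = -7
  P[1] = 9 + 0 = 9
  P[2] = 9 + 0 = 9
  P[3] = 15 + 0 = 15
  P[4] = 18 + 0 = 18
  P[5] = 37 + 0 = 37
  P[6] = 50 + -23 = 27
  P[7] = 59 + -23 = 36

Answer: [-7, 9, 9, 15, 18, 37, 27, 36]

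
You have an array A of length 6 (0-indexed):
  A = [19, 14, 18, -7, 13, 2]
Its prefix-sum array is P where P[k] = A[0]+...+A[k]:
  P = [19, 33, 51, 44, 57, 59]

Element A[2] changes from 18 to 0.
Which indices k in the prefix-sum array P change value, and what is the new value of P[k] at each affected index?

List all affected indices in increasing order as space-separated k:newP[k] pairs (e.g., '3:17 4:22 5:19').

P[k] = A[0] + ... + A[k]
P[k] includes A[2] iff k >= 2
Affected indices: 2, 3, ..., 5; delta = -18
  P[2]: 51 + -18 = 33
  P[3]: 44 + -18 = 26
  P[4]: 57 + -18 = 39
  P[5]: 59 + -18 = 41

Answer: 2:33 3:26 4:39 5:41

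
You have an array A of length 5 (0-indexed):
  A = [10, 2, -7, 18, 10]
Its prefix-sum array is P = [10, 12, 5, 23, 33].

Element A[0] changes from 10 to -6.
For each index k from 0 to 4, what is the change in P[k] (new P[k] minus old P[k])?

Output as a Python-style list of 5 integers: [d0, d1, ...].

Answer: [-16, -16, -16, -16, -16]

Derivation:
Element change: A[0] 10 -> -6, delta = -16
For k < 0: P[k] unchanged, delta_P[k] = 0
For k >= 0: P[k] shifts by exactly -16
Delta array: [-16, -16, -16, -16, -16]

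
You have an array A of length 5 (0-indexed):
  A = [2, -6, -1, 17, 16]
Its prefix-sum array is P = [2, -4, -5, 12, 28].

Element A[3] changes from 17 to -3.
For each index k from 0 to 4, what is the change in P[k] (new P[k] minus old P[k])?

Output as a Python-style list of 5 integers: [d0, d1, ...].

Element change: A[3] 17 -> -3, delta = -20
For k < 3: P[k] unchanged, delta_P[k] = 0
For k >= 3: P[k] shifts by exactly -20
Delta array: [0, 0, 0, -20, -20]

Answer: [0, 0, 0, -20, -20]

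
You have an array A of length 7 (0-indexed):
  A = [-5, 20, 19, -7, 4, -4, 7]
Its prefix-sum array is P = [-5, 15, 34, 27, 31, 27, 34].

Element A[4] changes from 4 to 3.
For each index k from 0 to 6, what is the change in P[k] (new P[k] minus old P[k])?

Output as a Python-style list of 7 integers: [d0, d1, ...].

Answer: [0, 0, 0, 0, -1, -1, -1]

Derivation:
Element change: A[4] 4 -> 3, delta = -1
For k < 4: P[k] unchanged, delta_P[k] = 0
For k >= 4: P[k] shifts by exactly -1
Delta array: [0, 0, 0, 0, -1, -1, -1]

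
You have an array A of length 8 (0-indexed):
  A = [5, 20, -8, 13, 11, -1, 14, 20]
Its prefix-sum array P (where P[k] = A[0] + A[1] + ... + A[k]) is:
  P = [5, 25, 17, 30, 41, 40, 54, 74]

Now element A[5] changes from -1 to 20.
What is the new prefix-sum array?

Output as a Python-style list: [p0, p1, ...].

Answer: [5, 25, 17, 30, 41, 61, 75, 95]

Derivation:
Change: A[5] -1 -> 20, delta = 21
P[k] for k < 5: unchanged (A[5] not included)
P[k] for k >= 5: shift by delta = 21
  P[0] = 5 + 0 = 5
  P[1] = 25 + 0 = 25
  P[2] = 17 + 0 = 17
  P[3] = 30 + 0 = 30
  P[4] = 41 + 0 = 41
  P[5] = 40 + 21 = 61
  P[6] = 54 + 21 = 75
  P[7] = 74 + 21 = 95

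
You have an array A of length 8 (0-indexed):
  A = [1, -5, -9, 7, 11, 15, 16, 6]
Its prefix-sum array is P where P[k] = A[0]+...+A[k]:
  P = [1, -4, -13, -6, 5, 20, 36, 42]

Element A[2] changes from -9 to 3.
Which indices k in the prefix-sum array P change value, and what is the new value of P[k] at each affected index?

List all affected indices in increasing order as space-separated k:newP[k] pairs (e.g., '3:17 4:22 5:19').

P[k] = A[0] + ... + A[k]
P[k] includes A[2] iff k >= 2
Affected indices: 2, 3, ..., 7; delta = 12
  P[2]: -13 + 12 = -1
  P[3]: -6 + 12 = 6
  P[4]: 5 + 12 = 17
  P[5]: 20 + 12 = 32
  P[6]: 36 + 12 = 48
  P[7]: 42 + 12 = 54

Answer: 2:-1 3:6 4:17 5:32 6:48 7:54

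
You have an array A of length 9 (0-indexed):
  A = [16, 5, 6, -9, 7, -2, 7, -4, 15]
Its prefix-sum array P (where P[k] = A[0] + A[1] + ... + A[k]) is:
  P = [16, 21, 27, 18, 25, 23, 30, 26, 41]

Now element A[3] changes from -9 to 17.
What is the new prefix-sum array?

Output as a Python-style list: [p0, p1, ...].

Answer: [16, 21, 27, 44, 51, 49, 56, 52, 67]

Derivation:
Change: A[3] -9 -> 17, delta = 26
P[k] for k < 3: unchanged (A[3] not included)
P[k] for k >= 3: shift by delta = 26
  P[0] = 16 + 0 = 16
  P[1] = 21 + 0 = 21
  P[2] = 27 + 0 = 27
  P[3] = 18 + 26 = 44
  P[4] = 25 + 26 = 51
  P[5] = 23 + 26 = 49
  P[6] = 30 + 26 = 56
  P[7] = 26 + 26 = 52
  P[8] = 41 + 26 = 67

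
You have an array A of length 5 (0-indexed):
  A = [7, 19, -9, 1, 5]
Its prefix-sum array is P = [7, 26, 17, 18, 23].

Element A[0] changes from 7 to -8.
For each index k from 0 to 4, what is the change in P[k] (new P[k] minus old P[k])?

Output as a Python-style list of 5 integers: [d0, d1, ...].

Answer: [-15, -15, -15, -15, -15]

Derivation:
Element change: A[0] 7 -> -8, delta = -15
For k < 0: P[k] unchanged, delta_P[k] = 0
For k >= 0: P[k] shifts by exactly -15
Delta array: [-15, -15, -15, -15, -15]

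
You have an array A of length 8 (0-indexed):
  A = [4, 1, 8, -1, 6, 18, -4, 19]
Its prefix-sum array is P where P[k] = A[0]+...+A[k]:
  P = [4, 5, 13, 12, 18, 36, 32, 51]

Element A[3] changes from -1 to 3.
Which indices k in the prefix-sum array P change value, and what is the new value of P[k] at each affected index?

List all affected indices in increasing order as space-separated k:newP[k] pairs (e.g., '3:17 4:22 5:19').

Answer: 3:16 4:22 5:40 6:36 7:55

Derivation:
P[k] = A[0] + ... + A[k]
P[k] includes A[3] iff k >= 3
Affected indices: 3, 4, ..., 7; delta = 4
  P[3]: 12 + 4 = 16
  P[4]: 18 + 4 = 22
  P[5]: 36 + 4 = 40
  P[6]: 32 + 4 = 36
  P[7]: 51 + 4 = 55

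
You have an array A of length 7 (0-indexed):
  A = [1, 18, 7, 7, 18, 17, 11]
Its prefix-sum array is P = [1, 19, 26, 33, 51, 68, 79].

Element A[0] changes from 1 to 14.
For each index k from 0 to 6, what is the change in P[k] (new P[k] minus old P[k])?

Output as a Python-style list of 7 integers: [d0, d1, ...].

Element change: A[0] 1 -> 14, delta = 13
For k < 0: P[k] unchanged, delta_P[k] = 0
For k >= 0: P[k] shifts by exactly 13
Delta array: [13, 13, 13, 13, 13, 13, 13]

Answer: [13, 13, 13, 13, 13, 13, 13]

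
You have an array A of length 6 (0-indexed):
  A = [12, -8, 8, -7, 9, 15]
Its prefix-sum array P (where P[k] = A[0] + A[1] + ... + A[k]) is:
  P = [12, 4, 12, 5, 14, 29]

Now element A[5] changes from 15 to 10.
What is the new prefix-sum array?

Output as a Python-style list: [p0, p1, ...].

Answer: [12, 4, 12, 5, 14, 24]

Derivation:
Change: A[5] 15 -> 10, delta = -5
P[k] for k < 5: unchanged (A[5] not included)
P[k] for k >= 5: shift by delta = -5
  P[0] = 12 + 0 = 12
  P[1] = 4 + 0 = 4
  P[2] = 12 + 0 = 12
  P[3] = 5 + 0 = 5
  P[4] = 14 + 0 = 14
  P[5] = 29 + -5 = 24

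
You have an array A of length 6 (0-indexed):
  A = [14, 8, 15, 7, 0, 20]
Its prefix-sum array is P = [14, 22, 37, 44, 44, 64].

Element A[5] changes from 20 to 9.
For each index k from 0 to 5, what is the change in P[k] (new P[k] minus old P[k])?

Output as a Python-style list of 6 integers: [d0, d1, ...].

Answer: [0, 0, 0, 0, 0, -11]

Derivation:
Element change: A[5] 20 -> 9, delta = -11
For k < 5: P[k] unchanged, delta_P[k] = 0
For k >= 5: P[k] shifts by exactly -11
Delta array: [0, 0, 0, 0, 0, -11]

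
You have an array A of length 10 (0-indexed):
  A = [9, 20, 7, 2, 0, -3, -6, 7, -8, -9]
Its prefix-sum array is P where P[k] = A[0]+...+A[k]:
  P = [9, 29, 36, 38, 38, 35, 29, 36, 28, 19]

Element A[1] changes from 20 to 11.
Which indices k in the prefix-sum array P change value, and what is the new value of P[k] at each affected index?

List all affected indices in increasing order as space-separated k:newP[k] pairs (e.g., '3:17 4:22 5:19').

P[k] = A[0] + ... + A[k]
P[k] includes A[1] iff k >= 1
Affected indices: 1, 2, ..., 9; delta = -9
  P[1]: 29 + -9 = 20
  P[2]: 36 + -9 = 27
  P[3]: 38 + -9 = 29
  P[4]: 38 + -9 = 29
  P[5]: 35 + -9 = 26
  P[6]: 29 + -9 = 20
  P[7]: 36 + -9 = 27
  P[8]: 28 + -9 = 19
  P[9]: 19 + -9 = 10

Answer: 1:20 2:27 3:29 4:29 5:26 6:20 7:27 8:19 9:10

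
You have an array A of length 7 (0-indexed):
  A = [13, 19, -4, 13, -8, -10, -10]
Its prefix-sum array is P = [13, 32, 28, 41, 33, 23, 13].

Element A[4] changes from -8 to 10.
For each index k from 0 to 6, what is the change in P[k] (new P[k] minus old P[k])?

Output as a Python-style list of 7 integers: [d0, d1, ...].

Element change: A[4] -8 -> 10, delta = 18
For k < 4: P[k] unchanged, delta_P[k] = 0
For k >= 4: P[k] shifts by exactly 18
Delta array: [0, 0, 0, 0, 18, 18, 18]

Answer: [0, 0, 0, 0, 18, 18, 18]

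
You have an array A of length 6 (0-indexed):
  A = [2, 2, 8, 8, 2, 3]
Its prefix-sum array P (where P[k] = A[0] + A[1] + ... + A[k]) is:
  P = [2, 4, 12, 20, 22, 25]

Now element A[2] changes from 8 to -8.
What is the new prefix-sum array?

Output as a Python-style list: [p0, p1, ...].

Change: A[2] 8 -> -8, delta = -16
P[k] for k < 2: unchanged (A[2] not included)
P[k] for k >= 2: shift by delta = -16
  P[0] = 2 + 0 = 2
  P[1] = 4 + 0 = 4
  P[2] = 12 + -16 = -4
  P[3] = 20 + -16 = 4
  P[4] = 22 + -16 = 6
  P[5] = 25 + -16 = 9

Answer: [2, 4, -4, 4, 6, 9]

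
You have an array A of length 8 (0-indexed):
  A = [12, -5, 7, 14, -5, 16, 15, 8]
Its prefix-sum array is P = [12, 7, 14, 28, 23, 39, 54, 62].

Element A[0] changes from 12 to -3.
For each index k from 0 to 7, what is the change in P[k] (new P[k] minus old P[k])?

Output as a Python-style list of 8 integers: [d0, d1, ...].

Answer: [-15, -15, -15, -15, -15, -15, -15, -15]

Derivation:
Element change: A[0] 12 -> -3, delta = -15
For k < 0: P[k] unchanged, delta_P[k] = 0
For k >= 0: P[k] shifts by exactly -15
Delta array: [-15, -15, -15, -15, -15, -15, -15, -15]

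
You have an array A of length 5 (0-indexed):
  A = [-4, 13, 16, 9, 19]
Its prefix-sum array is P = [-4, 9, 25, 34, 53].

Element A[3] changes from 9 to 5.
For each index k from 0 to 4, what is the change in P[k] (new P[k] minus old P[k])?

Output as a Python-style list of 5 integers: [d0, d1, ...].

Element change: A[3] 9 -> 5, delta = -4
For k < 3: P[k] unchanged, delta_P[k] = 0
For k >= 3: P[k] shifts by exactly -4
Delta array: [0, 0, 0, -4, -4]

Answer: [0, 0, 0, -4, -4]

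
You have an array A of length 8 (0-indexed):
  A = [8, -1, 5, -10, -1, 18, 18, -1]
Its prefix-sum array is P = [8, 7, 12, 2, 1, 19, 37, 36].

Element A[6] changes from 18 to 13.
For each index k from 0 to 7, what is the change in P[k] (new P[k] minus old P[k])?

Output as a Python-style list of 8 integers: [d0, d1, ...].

Element change: A[6] 18 -> 13, delta = -5
For k < 6: P[k] unchanged, delta_P[k] = 0
For k >= 6: P[k] shifts by exactly -5
Delta array: [0, 0, 0, 0, 0, 0, -5, -5]

Answer: [0, 0, 0, 0, 0, 0, -5, -5]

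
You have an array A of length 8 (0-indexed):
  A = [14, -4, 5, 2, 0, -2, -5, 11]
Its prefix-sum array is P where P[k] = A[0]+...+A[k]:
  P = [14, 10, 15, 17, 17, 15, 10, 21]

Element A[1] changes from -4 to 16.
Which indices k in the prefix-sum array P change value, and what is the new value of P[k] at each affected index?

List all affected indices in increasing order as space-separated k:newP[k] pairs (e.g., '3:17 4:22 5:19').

P[k] = A[0] + ... + A[k]
P[k] includes A[1] iff k >= 1
Affected indices: 1, 2, ..., 7; delta = 20
  P[1]: 10 + 20 = 30
  P[2]: 15 + 20 = 35
  P[3]: 17 + 20 = 37
  P[4]: 17 + 20 = 37
  P[5]: 15 + 20 = 35
  P[6]: 10 + 20 = 30
  P[7]: 21 + 20 = 41

Answer: 1:30 2:35 3:37 4:37 5:35 6:30 7:41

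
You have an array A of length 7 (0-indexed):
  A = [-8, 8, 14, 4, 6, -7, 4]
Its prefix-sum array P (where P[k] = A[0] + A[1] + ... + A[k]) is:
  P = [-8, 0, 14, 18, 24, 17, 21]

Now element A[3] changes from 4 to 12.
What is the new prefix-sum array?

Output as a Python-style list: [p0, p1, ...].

Change: A[3] 4 -> 12, delta = 8
P[k] for k < 3: unchanged (A[3] not included)
P[k] for k >= 3: shift by delta = 8
  P[0] = -8 + 0 = -8
  P[1] = 0 + 0 = 0
  P[2] = 14 + 0 = 14
  P[3] = 18 + 8 = 26
  P[4] = 24 + 8 = 32
  P[5] = 17 + 8 = 25
  P[6] = 21 + 8 = 29

Answer: [-8, 0, 14, 26, 32, 25, 29]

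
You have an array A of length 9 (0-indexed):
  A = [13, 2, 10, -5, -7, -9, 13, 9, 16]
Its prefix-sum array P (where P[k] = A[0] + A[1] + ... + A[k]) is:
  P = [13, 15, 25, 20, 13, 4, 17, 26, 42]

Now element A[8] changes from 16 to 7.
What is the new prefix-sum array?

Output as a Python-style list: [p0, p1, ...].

Change: A[8] 16 -> 7, delta = -9
P[k] for k < 8: unchanged (A[8] not included)
P[k] for k >= 8: shift by delta = -9
  P[0] = 13 + 0 = 13
  P[1] = 15 + 0 = 15
  P[2] = 25 + 0 = 25
  P[3] = 20 + 0 = 20
  P[4] = 13 + 0 = 13
  P[5] = 4 + 0 = 4
  P[6] = 17 + 0 = 17
  P[7] = 26 + 0 = 26
  P[8] = 42 + -9 = 33

Answer: [13, 15, 25, 20, 13, 4, 17, 26, 33]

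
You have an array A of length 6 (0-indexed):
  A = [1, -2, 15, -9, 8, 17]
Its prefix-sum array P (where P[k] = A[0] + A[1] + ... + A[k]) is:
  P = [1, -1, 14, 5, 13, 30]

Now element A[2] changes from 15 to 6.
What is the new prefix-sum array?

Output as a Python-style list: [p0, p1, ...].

Answer: [1, -1, 5, -4, 4, 21]

Derivation:
Change: A[2] 15 -> 6, delta = -9
P[k] for k < 2: unchanged (A[2] not included)
P[k] for k >= 2: shift by delta = -9
  P[0] = 1 + 0 = 1
  P[1] = -1 + 0 = -1
  P[2] = 14 + -9 = 5
  P[3] = 5 + -9 = -4
  P[4] = 13 + -9 = 4
  P[5] = 30 + -9 = 21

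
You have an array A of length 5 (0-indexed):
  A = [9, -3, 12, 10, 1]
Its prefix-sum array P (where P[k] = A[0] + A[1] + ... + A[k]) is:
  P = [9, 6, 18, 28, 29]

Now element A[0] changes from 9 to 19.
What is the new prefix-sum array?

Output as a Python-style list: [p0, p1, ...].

Answer: [19, 16, 28, 38, 39]

Derivation:
Change: A[0] 9 -> 19, delta = 10
P[k] for k < 0: unchanged (A[0] not included)
P[k] for k >= 0: shift by delta = 10
  P[0] = 9 + 10 = 19
  P[1] = 6 + 10 = 16
  P[2] = 18 + 10 = 28
  P[3] = 28 + 10 = 38
  P[4] = 29 + 10 = 39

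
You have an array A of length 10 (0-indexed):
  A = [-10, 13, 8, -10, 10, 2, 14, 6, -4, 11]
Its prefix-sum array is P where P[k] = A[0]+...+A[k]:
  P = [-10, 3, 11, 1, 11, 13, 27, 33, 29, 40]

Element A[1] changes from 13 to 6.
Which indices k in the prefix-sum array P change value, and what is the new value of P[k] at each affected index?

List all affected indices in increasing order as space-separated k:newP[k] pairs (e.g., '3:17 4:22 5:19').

P[k] = A[0] + ... + A[k]
P[k] includes A[1] iff k >= 1
Affected indices: 1, 2, ..., 9; delta = -7
  P[1]: 3 + -7 = -4
  P[2]: 11 + -7 = 4
  P[3]: 1 + -7 = -6
  P[4]: 11 + -7 = 4
  P[5]: 13 + -7 = 6
  P[6]: 27 + -7 = 20
  P[7]: 33 + -7 = 26
  P[8]: 29 + -7 = 22
  P[9]: 40 + -7 = 33

Answer: 1:-4 2:4 3:-6 4:4 5:6 6:20 7:26 8:22 9:33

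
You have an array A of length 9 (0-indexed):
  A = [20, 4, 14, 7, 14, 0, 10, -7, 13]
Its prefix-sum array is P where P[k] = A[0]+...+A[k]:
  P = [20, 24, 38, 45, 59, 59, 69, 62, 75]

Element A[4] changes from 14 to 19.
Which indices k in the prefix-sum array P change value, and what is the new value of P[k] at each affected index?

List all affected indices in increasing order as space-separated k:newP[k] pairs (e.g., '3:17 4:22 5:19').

P[k] = A[0] + ... + A[k]
P[k] includes A[4] iff k >= 4
Affected indices: 4, 5, ..., 8; delta = 5
  P[4]: 59 + 5 = 64
  P[5]: 59 + 5 = 64
  P[6]: 69 + 5 = 74
  P[7]: 62 + 5 = 67
  P[8]: 75 + 5 = 80

Answer: 4:64 5:64 6:74 7:67 8:80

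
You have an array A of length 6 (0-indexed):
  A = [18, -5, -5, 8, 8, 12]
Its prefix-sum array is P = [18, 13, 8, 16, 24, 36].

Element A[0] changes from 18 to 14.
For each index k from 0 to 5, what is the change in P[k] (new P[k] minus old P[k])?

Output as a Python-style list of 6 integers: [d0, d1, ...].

Element change: A[0] 18 -> 14, delta = -4
For k < 0: P[k] unchanged, delta_P[k] = 0
For k >= 0: P[k] shifts by exactly -4
Delta array: [-4, -4, -4, -4, -4, -4]

Answer: [-4, -4, -4, -4, -4, -4]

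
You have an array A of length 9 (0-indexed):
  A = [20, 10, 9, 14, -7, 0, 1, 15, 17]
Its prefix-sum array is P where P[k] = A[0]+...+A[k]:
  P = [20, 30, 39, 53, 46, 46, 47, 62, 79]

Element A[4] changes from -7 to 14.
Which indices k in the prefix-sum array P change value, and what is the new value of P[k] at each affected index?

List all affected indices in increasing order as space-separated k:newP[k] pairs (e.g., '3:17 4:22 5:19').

P[k] = A[0] + ... + A[k]
P[k] includes A[4] iff k >= 4
Affected indices: 4, 5, ..., 8; delta = 21
  P[4]: 46 + 21 = 67
  P[5]: 46 + 21 = 67
  P[6]: 47 + 21 = 68
  P[7]: 62 + 21 = 83
  P[8]: 79 + 21 = 100

Answer: 4:67 5:67 6:68 7:83 8:100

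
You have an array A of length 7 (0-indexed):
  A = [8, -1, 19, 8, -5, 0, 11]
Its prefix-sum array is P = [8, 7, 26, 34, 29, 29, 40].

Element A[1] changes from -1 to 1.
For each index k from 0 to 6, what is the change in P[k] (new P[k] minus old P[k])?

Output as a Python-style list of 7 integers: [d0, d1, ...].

Element change: A[1] -1 -> 1, delta = 2
For k < 1: P[k] unchanged, delta_P[k] = 0
For k >= 1: P[k] shifts by exactly 2
Delta array: [0, 2, 2, 2, 2, 2, 2]

Answer: [0, 2, 2, 2, 2, 2, 2]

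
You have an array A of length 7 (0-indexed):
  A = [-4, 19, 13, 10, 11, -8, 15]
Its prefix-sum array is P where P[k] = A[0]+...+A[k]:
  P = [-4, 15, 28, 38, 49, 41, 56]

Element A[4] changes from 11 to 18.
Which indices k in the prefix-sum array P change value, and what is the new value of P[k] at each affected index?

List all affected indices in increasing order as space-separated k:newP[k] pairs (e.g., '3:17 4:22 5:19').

P[k] = A[0] + ... + A[k]
P[k] includes A[4] iff k >= 4
Affected indices: 4, 5, ..., 6; delta = 7
  P[4]: 49 + 7 = 56
  P[5]: 41 + 7 = 48
  P[6]: 56 + 7 = 63

Answer: 4:56 5:48 6:63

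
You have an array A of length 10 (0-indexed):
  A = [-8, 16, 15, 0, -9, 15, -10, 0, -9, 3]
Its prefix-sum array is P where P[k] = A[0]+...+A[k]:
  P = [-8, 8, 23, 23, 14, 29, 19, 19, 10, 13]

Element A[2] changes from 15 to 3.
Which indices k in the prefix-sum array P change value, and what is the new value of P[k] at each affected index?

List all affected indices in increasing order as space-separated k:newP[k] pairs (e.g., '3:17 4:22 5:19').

P[k] = A[0] + ... + A[k]
P[k] includes A[2] iff k >= 2
Affected indices: 2, 3, ..., 9; delta = -12
  P[2]: 23 + -12 = 11
  P[3]: 23 + -12 = 11
  P[4]: 14 + -12 = 2
  P[5]: 29 + -12 = 17
  P[6]: 19 + -12 = 7
  P[7]: 19 + -12 = 7
  P[8]: 10 + -12 = -2
  P[9]: 13 + -12 = 1

Answer: 2:11 3:11 4:2 5:17 6:7 7:7 8:-2 9:1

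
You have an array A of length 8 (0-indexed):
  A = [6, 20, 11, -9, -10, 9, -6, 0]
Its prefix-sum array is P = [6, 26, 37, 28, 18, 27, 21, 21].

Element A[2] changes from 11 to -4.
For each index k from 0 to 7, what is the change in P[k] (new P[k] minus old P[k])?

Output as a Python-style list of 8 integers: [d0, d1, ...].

Element change: A[2] 11 -> -4, delta = -15
For k < 2: P[k] unchanged, delta_P[k] = 0
For k >= 2: P[k] shifts by exactly -15
Delta array: [0, 0, -15, -15, -15, -15, -15, -15]

Answer: [0, 0, -15, -15, -15, -15, -15, -15]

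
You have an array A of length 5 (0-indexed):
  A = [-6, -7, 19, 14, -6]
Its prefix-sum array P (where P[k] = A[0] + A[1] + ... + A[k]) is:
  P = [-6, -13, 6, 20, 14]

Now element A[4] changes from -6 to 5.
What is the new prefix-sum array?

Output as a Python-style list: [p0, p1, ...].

Change: A[4] -6 -> 5, delta = 11
P[k] for k < 4: unchanged (A[4] not included)
P[k] for k >= 4: shift by delta = 11
  P[0] = -6 + 0 = -6
  P[1] = -13 + 0 = -13
  P[2] = 6 + 0 = 6
  P[3] = 20 + 0 = 20
  P[4] = 14 + 11 = 25

Answer: [-6, -13, 6, 20, 25]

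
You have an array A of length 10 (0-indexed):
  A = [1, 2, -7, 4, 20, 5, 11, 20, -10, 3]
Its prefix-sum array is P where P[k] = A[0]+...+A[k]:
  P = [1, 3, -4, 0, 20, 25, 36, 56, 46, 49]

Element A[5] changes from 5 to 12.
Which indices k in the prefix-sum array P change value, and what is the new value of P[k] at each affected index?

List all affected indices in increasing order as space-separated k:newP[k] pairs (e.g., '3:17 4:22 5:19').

Answer: 5:32 6:43 7:63 8:53 9:56

Derivation:
P[k] = A[0] + ... + A[k]
P[k] includes A[5] iff k >= 5
Affected indices: 5, 6, ..., 9; delta = 7
  P[5]: 25 + 7 = 32
  P[6]: 36 + 7 = 43
  P[7]: 56 + 7 = 63
  P[8]: 46 + 7 = 53
  P[9]: 49 + 7 = 56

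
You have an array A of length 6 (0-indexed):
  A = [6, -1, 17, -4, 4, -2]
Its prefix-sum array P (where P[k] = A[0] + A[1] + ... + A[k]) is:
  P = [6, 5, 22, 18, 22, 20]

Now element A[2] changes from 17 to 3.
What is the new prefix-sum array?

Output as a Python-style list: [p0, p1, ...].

Change: A[2] 17 -> 3, delta = -14
P[k] for k < 2: unchanged (A[2] not included)
P[k] for k >= 2: shift by delta = -14
  P[0] = 6 + 0 = 6
  P[1] = 5 + 0 = 5
  P[2] = 22 + -14 = 8
  P[3] = 18 + -14 = 4
  P[4] = 22 + -14 = 8
  P[5] = 20 + -14 = 6

Answer: [6, 5, 8, 4, 8, 6]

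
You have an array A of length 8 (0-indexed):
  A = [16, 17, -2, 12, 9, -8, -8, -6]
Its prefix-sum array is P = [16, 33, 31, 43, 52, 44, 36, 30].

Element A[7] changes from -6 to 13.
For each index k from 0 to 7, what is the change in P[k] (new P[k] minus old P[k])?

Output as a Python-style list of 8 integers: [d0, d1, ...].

Element change: A[7] -6 -> 13, delta = 19
For k < 7: P[k] unchanged, delta_P[k] = 0
For k >= 7: P[k] shifts by exactly 19
Delta array: [0, 0, 0, 0, 0, 0, 0, 19]

Answer: [0, 0, 0, 0, 0, 0, 0, 19]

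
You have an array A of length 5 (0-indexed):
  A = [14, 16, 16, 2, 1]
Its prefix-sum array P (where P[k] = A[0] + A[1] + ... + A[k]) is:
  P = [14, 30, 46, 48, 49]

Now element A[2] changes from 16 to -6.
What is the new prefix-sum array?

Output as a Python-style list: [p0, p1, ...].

Change: A[2] 16 -> -6, delta = -22
P[k] for k < 2: unchanged (A[2] not included)
P[k] for k >= 2: shift by delta = -22
  P[0] = 14 + 0 = 14
  P[1] = 30 + 0 = 30
  P[2] = 46 + -22 = 24
  P[3] = 48 + -22 = 26
  P[4] = 49 + -22 = 27

Answer: [14, 30, 24, 26, 27]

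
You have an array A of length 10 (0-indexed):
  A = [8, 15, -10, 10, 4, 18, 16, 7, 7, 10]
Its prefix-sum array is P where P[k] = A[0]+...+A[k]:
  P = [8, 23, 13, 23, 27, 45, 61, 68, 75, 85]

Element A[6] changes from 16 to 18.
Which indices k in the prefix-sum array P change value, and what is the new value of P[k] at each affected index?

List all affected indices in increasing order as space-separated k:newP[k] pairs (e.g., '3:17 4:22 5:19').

Answer: 6:63 7:70 8:77 9:87

Derivation:
P[k] = A[0] + ... + A[k]
P[k] includes A[6] iff k >= 6
Affected indices: 6, 7, ..., 9; delta = 2
  P[6]: 61 + 2 = 63
  P[7]: 68 + 2 = 70
  P[8]: 75 + 2 = 77
  P[9]: 85 + 2 = 87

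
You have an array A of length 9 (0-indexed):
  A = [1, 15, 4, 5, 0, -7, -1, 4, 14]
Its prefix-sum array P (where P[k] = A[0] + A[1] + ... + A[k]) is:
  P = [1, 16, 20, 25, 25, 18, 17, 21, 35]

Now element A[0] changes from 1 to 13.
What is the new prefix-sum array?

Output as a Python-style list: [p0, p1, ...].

Change: A[0] 1 -> 13, delta = 12
P[k] for k < 0: unchanged (A[0] not included)
P[k] for k >= 0: shift by delta = 12
  P[0] = 1 + 12 = 13
  P[1] = 16 + 12 = 28
  P[2] = 20 + 12 = 32
  P[3] = 25 + 12 = 37
  P[4] = 25 + 12 = 37
  P[5] = 18 + 12 = 30
  P[6] = 17 + 12 = 29
  P[7] = 21 + 12 = 33
  P[8] = 35 + 12 = 47

Answer: [13, 28, 32, 37, 37, 30, 29, 33, 47]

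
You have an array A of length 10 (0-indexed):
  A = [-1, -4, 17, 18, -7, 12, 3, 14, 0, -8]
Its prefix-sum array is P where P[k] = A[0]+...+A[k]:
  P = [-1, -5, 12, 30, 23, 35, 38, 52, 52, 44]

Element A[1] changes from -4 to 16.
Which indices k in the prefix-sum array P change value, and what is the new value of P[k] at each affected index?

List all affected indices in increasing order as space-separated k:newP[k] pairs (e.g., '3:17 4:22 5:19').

Answer: 1:15 2:32 3:50 4:43 5:55 6:58 7:72 8:72 9:64

Derivation:
P[k] = A[0] + ... + A[k]
P[k] includes A[1] iff k >= 1
Affected indices: 1, 2, ..., 9; delta = 20
  P[1]: -5 + 20 = 15
  P[2]: 12 + 20 = 32
  P[3]: 30 + 20 = 50
  P[4]: 23 + 20 = 43
  P[5]: 35 + 20 = 55
  P[6]: 38 + 20 = 58
  P[7]: 52 + 20 = 72
  P[8]: 52 + 20 = 72
  P[9]: 44 + 20 = 64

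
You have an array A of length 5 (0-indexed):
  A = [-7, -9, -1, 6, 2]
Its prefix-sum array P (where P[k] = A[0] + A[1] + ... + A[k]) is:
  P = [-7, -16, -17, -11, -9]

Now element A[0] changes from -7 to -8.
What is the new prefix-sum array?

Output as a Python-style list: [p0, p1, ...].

Change: A[0] -7 -> -8, delta = -1
P[k] for k < 0: unchanged (A[0] not included)
P[k] for k >= 0: shift by delta = -1
  P[0] = -7 + -1 = -8
  P[1] = -16 + -1 = -17
  P[2] = -17 + -1 = -18
  P[3] = -11 + -1 = -12
  P[4] = -9 + -1 = -10

Answer: [-8, -17, -18, -12, -10]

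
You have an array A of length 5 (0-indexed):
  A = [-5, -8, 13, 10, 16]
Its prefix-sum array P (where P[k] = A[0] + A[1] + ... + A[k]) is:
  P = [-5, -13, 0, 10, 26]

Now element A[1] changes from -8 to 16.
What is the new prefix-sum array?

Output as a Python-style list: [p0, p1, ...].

Change: A[1] -8 -> 16, delta = 24
P[k] for k < 1: unchanged (A[1] not included)
P[k] for k >= 1: shift by delta = 24
  P[0] = -5 + 0 = -5
  P[1] = -13 + 24 = 11
  P[2] = 0 + 24 = 24
  P[3] = 10 + 24 = 34
  P[4] = 26 + 24 = 50

Answer: [-5, 11, 24, 34, 50]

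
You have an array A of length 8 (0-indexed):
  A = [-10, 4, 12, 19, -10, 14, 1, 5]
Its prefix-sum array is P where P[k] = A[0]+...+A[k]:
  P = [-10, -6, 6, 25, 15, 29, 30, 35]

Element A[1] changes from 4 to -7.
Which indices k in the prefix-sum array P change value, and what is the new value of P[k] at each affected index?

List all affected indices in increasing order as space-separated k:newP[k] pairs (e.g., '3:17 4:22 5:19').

P[k] = A[0] + ... + A[k]
P[k] includes A[1] iff k >= 1
Affected indices: 1, 2, ..., 7; delta = -11
  P[1]: -6 + -11 = -17
  P[2]: 6 + -11 = -5
  P[3]: 25 + -11 = 14
  P[4]: 15 + -11 = 4
  P[5]: 29 + -11 = 18
  P[6]: 30 + -11 = 19
  P[7]: 35 + -11 = 24

Answer: 1:-17 2:-5 3:14 4:4 5:18 6:19 7:24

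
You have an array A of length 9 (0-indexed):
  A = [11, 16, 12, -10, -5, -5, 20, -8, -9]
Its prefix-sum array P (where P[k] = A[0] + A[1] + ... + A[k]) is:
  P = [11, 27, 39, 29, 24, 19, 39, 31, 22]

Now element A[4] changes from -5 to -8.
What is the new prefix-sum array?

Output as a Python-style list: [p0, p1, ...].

Answer: [11, 27, 39, 29, 21, 16, 36, 28, 19]

Derivation:
Change: A[4] -5 -> -8, delta = -3
P[k] for k < 4: unchanged (A[4] not included)
P[k] for k >= 4: shift by delta = -3
  P[0] = 11 + 0 = 11
  P[1] = 27 + 0 = 27
  P[2] = 39 + 0 = 39
  P[3] = 29 + 0 = 29
  P[4] = 24 + -3 = 21
  P[5] = 19 + -3 = 16
  P[6] = 39 + -3 = 36
  P[7] = 31 + -3 = 28
  P[8] = 22 + -3 = 19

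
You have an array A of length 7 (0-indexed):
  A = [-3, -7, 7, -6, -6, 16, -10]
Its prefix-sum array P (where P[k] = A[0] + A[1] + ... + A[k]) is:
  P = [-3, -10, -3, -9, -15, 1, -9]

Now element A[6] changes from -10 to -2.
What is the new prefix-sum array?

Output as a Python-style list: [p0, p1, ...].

Answer: [-3, -10, -3, -9, -15, 1, -1]

Derivation:
Change: A[6] -10 -> -2, delta = 8
P[k] for k < 6: unchanged (A[6] not included)
P[k] for k >= 6: shift by delta = 8
  P[0] = -3 + 0 = -3
  P[1] = -10 + 0 = -10
  P[2] = -3 + 0 = -3
  P[3] = -9 + 0 = -9
  P[4] = -15 + 0 = -15
  P[5] = 1 + 0 = 1
  P[6] = -9 + 8 = -1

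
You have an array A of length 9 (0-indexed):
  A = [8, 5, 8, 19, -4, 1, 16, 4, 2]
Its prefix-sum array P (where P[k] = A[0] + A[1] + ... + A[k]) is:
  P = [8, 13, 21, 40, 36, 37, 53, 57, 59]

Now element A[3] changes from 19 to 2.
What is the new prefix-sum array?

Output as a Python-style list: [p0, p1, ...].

Change: A[3] 19 -> 2, delta = -17
P[k] for k < 3: unchanged (A[3] not included)
P[k] for k >= 3: shift by delta = -17
  P[0] = 8 + 0 = 8
  P[1] = 13 + 0 = 13
  P[2] = 21 + 0 = 21
  P[3] = 40 + -17 = 23
  P[4] = 36 + -17 = 19
  P[5] = 37 + -17 = 20
  P[6] = 53 + -17 = 36
  P[7] = 57 + -17 = 40
  P[8] = 59 + -17 = 42

Answer: [8, 13, 21, 23, 19, 20, 36, 40, 42]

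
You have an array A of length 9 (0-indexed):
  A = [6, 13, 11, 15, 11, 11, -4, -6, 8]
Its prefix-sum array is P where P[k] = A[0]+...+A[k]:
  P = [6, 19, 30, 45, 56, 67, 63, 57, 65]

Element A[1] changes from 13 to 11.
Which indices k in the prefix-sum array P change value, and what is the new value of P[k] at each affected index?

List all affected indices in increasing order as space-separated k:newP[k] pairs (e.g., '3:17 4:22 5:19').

Answer: 1:17 2:28 3:43 4:54 5:65 6:61 7:55 8:63

Derivation:
P[k] = A[0] + ... + A[k]
P[k] includes A[1] iff k >= 1
Affected indices: 1, 2, ..., 8; delta = -2
  P[1]: 19 + -2 = 17
  P[2]: 30 + -2 = 28
  P[3]: 45 + -2 = 43
  P[4]: 56 + -2 = 54
  P[5]: 67 + -2 = 65
  P[6]: 63 + -2 = 61
  P[7]: 57 + -2 = 55
  P[8]: 65 + -2 = 63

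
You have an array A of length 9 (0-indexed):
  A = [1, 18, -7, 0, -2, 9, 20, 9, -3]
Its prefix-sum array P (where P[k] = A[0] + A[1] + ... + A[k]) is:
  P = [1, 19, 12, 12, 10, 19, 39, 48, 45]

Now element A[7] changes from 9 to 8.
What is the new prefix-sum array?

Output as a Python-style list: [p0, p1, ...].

Answer: [1, 19, 12, 12, 10, 19, 39, 47, 44]

Derivation:
Change: A[7] 9 -> 8, delta = -1
P[k] for k < 7: unchanged (A[7] not included)
P[k] for k >= 7: shift by delta = -1
  P[0] = 1 + 0 = 1
  P[1] = 19 + 0 = 19
  P[2] = 12 + 0 = 12
  P[3] = 12 + 0 = 12
  P[4] = 10 + 0 = 10
  P[5] = 19 + 0 = 19
  P[6] = 39 + 0 = 39
  P[7] = 48 + -1 = 47
  P[8] = 45 + -1 = 44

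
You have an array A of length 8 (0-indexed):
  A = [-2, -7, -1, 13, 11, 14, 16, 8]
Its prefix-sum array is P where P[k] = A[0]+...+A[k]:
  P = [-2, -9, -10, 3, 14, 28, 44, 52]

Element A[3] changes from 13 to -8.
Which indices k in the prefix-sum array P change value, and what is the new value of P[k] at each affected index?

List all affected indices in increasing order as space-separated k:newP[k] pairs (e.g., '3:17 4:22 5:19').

Answer: 3:-18 4:-7 5:7 6:23 7:31

Derivation:
P[k] = A[0] + ... + A[k]
P[k] includes A[3] iff k >= 3
Affected indices: 3, 4, ..., 7; delta = -21
  P[3]: 3 + -21 = -18
  P[4]: 14 + -21 = -7
  P[5]: 28 + -21 = 7
  P[6]: 44 + -21 = 23
  P[7]: 52 + -21 = 31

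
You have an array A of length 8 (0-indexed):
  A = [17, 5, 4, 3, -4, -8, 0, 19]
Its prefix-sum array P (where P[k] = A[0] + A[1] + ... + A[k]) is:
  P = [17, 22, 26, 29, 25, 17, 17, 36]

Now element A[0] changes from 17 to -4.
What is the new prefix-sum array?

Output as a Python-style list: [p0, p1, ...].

Answer: [-4, 1, 5, 8, 4, -4, -4, 15]

Derivation:
Change: A[0] 17 -> -4, delta = -21
P[k] for k < 0: unchanged (A[0] not included)
P[k] for k >= 0: shift by delta = -21
  P[0] = 17 + -21 = -4
  P[1] = 22 + -21 = 1
  P[2] = 26 + -21 = 5
  P[3] = 29 + -21 = 8
  P[4] = 25 + -21 = 4
  P[5] = 17 + -21 = -4
  P[6] = 17 + -21 = -4
  P[7] = 36 + -21 = 15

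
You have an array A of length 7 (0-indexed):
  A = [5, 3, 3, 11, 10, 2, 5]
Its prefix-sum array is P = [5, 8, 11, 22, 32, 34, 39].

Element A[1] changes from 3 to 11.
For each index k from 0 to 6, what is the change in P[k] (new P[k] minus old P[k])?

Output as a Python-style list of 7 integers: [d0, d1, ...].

Answer: [0, 8, 8, 8, 8, 8, 8]

Derivation:
Element change: A[1] 3 -> 11, delta = 8
For k < 1: P[k] unchanged, delta_P[k] = 0
For k >= 1: P[k] shifts by exactly 8
Delta array: [0, 8, 8, 8, 8, 8, 8]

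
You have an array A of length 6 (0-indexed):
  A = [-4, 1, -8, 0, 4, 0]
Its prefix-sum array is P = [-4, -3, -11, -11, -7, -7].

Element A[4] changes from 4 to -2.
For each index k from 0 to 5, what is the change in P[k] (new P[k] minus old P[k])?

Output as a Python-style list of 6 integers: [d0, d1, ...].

Element change: A[4] 4 -> -2, delta = -6
For k < 4: P[k] unchanged, delta_P[k] = 0
For k >= 4: P[k] shifts by exactly -6
Delta array: [0, 0, 0, 0, -6, -6]

Answer: [0, 0, 0, 0, -6, -6]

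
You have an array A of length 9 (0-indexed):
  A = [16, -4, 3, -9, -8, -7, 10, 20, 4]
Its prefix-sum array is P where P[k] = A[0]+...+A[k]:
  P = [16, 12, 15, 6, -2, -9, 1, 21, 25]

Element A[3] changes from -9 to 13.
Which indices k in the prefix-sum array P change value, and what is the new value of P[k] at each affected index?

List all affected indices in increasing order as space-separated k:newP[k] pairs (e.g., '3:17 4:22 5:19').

Answer: 3:28 4:20 5:13 6:23 7:43 8:47

Derivation:
P[k] = A[0] + ... + A[k]
P[k] includes A[3] iff k >= 3
Affected indices: 3, 4, ..., 8; delta = 22
  P[3]: 6 + 22 = 28
  P[4]: -2 + 22 = 20
  P[5]: -9 + 22 = 13
  P[6]: 1 + 22 = 23
  P[7]: 21 + 22 = 43
  P[8]: 25 + 22 = 47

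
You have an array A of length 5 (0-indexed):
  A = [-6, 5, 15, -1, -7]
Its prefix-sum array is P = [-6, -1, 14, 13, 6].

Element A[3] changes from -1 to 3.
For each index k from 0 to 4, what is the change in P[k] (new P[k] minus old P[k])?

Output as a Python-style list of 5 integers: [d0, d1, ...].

Element change: A[3] -1 -> 3, delta = 4
For k < 3: P[k] unchanged, delta_P[k] = 0
For k >= 3: P[k] shifts by exactly 4
Delta array: [0, 0, 0, 4, 4]

Answer: [0, 0, 0, 4, 4]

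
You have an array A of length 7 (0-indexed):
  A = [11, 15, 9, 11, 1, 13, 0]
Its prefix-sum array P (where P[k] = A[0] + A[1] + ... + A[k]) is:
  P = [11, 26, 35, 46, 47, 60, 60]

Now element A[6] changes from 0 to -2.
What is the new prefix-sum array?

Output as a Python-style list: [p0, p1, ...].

Change: A[6] 0 -> -2, delta = -2
P[k] for k < 6: unchanged (A[6] not included)
P[k] for k >= 6: shift by delta = -2
  P[0] = 11 + 0 = 11
  P[1] = 26 + 0 = 26
  P[2] = 35 + 0 = 35
  P[3] = 46 + 0 = 46
  P[4] = 47 + 0 = 47
  P[5] = 60 + 0 = 60
  P[6] = 60 + -2 = 58

Answer: [11, 26, 35, 46, 47, 60, 58]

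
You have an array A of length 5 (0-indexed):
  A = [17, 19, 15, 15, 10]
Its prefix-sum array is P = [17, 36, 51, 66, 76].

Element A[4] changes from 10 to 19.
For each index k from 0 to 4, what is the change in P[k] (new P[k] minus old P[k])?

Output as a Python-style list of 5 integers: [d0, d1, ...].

Answer: [0, 0, 0, 0, 9]

Derivation:
Element change: A[4] 10 -> 19, delta = 9
For k < 4: P[k] unchanged, delta_P[k] = 0
For k >= 4: P[k] shifts by exactly 9
Delta array: [0, 0, 0, 0, 9]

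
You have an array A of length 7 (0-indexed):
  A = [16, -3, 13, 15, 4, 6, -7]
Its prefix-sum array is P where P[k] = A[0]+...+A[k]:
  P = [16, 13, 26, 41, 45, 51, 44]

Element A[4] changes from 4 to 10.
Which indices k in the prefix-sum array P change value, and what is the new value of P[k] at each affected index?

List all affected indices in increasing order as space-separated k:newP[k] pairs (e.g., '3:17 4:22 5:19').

P[k] = A[0] + ... + A[k]
P[k] includes A[4] iff k >= 4
Affected indices: 4, 5, ..., 6; delta = 6
  P[4]: 45 + 6 = 51
  P[5]: 51 + 6 = 57
  P[6]: 44 + 6 = 50

Answer: 4:51 5:57 6:50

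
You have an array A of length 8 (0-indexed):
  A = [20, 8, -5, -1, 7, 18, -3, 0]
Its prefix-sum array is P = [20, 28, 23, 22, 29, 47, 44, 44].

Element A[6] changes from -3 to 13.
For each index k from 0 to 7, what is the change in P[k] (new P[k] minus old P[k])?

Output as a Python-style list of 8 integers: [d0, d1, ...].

Element change: A[6] -3 -> 13, delta = 16
For k < 6: P[k] unchanged, delta_P[k] = 0
For k >= 6: P[k] shifts by exactly 16
Delta array: [0, 0, 0, 0, 0, 0, 16, 16]

Answer: [0, 0, 0, 0, 0, 0, 16, 16]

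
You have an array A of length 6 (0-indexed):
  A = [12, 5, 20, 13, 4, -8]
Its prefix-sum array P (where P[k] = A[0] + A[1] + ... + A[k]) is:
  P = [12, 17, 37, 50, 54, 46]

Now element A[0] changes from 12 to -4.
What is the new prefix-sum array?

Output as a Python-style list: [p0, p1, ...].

Answer: [-4, 1, 21, 34, 38, 30]

Derivation:
Change: A[0] 12 -> -4, delta = -16
P[k] for k < 0: unchanged (A[0] not included)
P[k] for k >= 0: shift by delta = -16
  P[0] = 12 + -16 = -4
  P[1] = 17 + -16 = 1
  P[2] = 37 + -16 = 21
  P[3] = 50 + -16 = 34
  P[4] = 54 + -16 = 38
  P[5] = 46 + -16 = 30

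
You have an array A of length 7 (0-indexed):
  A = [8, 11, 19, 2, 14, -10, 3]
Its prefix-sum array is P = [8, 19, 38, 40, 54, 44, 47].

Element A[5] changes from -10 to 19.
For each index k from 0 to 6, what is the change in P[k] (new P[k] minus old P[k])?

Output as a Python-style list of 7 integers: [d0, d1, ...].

Element change: A[5] -10 -> 19, delta = 29
For k < 5: P[k] unchanged, delta_P[k] = 0
For k >= 5: P[k] shifts by exactly 29
Delta array: [0, 0, 0, 0, 0, 29, 29]

Answer: [0, 0, 0, 0, 0, 29, 29]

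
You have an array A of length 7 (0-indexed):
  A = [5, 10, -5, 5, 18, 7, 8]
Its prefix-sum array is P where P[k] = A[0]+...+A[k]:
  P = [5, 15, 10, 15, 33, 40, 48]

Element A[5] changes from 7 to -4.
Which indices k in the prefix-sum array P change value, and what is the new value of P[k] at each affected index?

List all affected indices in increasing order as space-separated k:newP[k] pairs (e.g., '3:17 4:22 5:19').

Answer: 5:29 6:37

Derivation:
P[k] = A[0] + ... + A[k]
P[k] includes A[5] iff k >= 5
Affected indices: 5, 6, ..., 6; delta = -11
  P[5]: 40 + -11 = 29
  P[6]: 48 + -11 = 37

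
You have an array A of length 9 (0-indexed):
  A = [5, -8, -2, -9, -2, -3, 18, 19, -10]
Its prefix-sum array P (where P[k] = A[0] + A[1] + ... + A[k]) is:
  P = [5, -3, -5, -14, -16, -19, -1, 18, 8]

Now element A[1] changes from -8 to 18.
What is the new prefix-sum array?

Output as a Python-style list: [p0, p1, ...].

Answer: [5, 23, 21, 12, 10, 7, 25, 44, 34]

Derivation:
Change: A[1] -8 -> 18, delta = 26
P[k] for k < 1: unchanged (A[1] not included)
P[k] for k >= 1: shift by delta = 26
  P[0] = 5 + 0 = 5
  P[1] = -3 + 26 = 23
  P[2] = -5 + 26 = 21
  P[3] = -14 + 26 = 12
  P[4] = -16 + 26 = 10
  P[5] = -19 + 26 = 7
  P[6] = -1 + 26 = 25
  P[7] = 18 + 26 = 44
  P[8] = 8 + 26 = 34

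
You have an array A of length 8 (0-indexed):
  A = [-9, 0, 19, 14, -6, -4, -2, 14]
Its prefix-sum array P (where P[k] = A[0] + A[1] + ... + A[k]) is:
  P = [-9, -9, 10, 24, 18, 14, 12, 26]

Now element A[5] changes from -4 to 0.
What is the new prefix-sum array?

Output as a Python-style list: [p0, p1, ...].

Answer: [-9, -9, 10, 24, 18, 18, 16, 30]

Derivation:
Change: A[5] -4 -> 0, delta = 4
P[k] for k < 5: unchanged (A[5] not included)
P[k] for k >= 5: shift by delta = 4
  P[0] = -9 + 0 = -9
  P[1] = -9 + 0 = -9
  P[2] = 10 + 0 = 10
  P[3] = 24 + 0 = 24
  P[4] = 18 + 0 = 18
  P[5] = 14 + 4 = 18
  P[6] = 12 + 4 = 16
  P[7] = 26 + 4 = 30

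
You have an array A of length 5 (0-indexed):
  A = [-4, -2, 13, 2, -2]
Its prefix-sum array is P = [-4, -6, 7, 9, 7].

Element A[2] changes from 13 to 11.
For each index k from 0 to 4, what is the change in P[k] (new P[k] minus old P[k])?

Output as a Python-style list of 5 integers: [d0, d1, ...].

Element change: A[2] 13 -> 11, delta = -2
For k < 2: P[k] unchanged, delta_P[k] = 0
For k >= 2: P[k] shifts by exactly -2
Delta array: [0, 0, -2, -2, -2]

Answer: [0, 0, -2, -2, -2]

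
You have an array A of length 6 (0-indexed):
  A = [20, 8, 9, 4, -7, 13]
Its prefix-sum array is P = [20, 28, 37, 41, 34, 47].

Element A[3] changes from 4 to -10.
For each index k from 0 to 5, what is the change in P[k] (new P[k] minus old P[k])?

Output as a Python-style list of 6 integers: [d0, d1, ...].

Answer: [0, 0, 0, -14, -14, -14]

Derivation:
Element change: A[3] 4 -> -10, delta = -14
For k < 3: P[k] unchanged, delta_P[k] = 0
For k >= 3: P[k] shifts by exactly -14
Delta array: [0, 0, 0, -14, -14, -14]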